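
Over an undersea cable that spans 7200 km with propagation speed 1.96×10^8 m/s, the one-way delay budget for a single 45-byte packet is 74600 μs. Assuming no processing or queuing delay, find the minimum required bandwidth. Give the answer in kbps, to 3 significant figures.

L = 360 bits.
Propagation delay = 7200000 / 196000000 = 36734.7 μs.
Transmission budget = 74600 − 36734.7 = 37865.3 μs.
R ≥ L / t_tx = 360 bits / 0.0378653 s = 9.51 kbps.

9.51 kbps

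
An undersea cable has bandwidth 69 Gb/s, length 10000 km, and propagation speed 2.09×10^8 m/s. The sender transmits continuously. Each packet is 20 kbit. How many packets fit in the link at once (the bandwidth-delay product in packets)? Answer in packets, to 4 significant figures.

Propagation delay = 10000000 / 209000000 = 0.0478469 s.
BDP = R × t_prop = 69000000000 × 0.0478469 = 3301440000 bits.
In packets of 20000 bits: 165100 packets.

165100 packets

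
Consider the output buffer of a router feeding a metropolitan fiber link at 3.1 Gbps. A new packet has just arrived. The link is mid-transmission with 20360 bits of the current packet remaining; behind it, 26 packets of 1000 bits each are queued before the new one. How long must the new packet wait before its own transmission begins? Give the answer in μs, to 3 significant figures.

Each queued packet: L/R = 1000/3100000000 = 0.322581 μs.
26 queued → 8.3871 μs.
Plus remaining 20360 bits of current packet: 6.56774 μs.
Queuing delay = 15.0 μs.

15.0 μs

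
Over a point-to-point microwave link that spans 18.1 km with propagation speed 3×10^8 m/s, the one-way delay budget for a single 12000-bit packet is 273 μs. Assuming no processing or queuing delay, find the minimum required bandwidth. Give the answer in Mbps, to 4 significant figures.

Propagation delay = 18100 / 300000000 = 60.3333 μs.
Transmission budget = 273 − 60.3333 = 212.667 μs.
R ≥ L / t_tx = 12000 bits / 0.000212667 s = 56.43 Mbps.

56.43 Mbps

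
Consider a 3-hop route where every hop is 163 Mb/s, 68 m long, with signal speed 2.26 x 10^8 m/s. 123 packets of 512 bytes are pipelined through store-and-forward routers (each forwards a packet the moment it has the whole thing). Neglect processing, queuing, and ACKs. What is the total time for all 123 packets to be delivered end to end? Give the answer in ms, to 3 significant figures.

Per-hop transmission t_tx = L/R = 4096/163000000 = 0.0251288 ms.
Per-hop propagation t_prop = 68/2.26e+08 = 0.000300885 ms.
Pipeline fill: first packet needs 3·t_tx to clear all hops; remaining 122 packets each add one t_tx.
Total = (3+123-1)·t_tx + 3·t_prop = 125·0.0251288 + 3·0.000300885 = 3.14 ms.

3.14 ms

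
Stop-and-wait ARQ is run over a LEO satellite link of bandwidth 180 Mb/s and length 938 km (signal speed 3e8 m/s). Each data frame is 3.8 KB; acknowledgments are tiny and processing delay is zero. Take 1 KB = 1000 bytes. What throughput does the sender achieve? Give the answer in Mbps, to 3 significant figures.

4.73 Mbps

t_tx = L/R = 30400/180000000 = 0.000168889 s.
t_prop = 938000/300000000 = 0.00312667 s; RTT = 0.00625333 s.
Cycle = t_tx + RTT = 0.00642222 s.
Throughput = L / cycle = 30400 / 0.00642222 = 4.73 Mbps.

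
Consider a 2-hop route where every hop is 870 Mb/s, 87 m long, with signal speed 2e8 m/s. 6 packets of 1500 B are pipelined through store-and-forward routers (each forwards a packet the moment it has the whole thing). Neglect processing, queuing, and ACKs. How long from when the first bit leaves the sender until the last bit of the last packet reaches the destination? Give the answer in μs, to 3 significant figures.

97.4 μs

Per-hop transmission t_tx = L/R = 12000/870000000 = 13.7931 μs.
Per-hop propagation t_prop = 87/200000000 = 0.435 μs.
Pipeline fill: first packet needs 2·t_tx to clear all hops; remaining 5 packets each add one t_tx.
Total = (2+6-1)·t_tx + 2·t_prop = 7·13.7931 + 2·0.435 = 97.4 μs.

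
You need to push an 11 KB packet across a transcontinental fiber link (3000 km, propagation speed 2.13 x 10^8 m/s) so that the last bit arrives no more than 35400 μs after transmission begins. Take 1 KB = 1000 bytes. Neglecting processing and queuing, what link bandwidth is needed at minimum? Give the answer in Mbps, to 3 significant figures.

4.13 Mbps

L = 88000 bits.
Propagation delay = 3000000 / 213000000 = 14084.5 μs.
Transmission budget = 35400 − 14084.5 = 21315.5 μs.
R ≥ L / t_tx = 88000 bits / 0.0213155 s = 4.13 Mbps.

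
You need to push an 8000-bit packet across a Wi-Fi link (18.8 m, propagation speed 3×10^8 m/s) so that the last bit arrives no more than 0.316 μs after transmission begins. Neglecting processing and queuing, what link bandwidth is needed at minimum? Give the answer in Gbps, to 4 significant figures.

31.58 Gbps

Propagation delay = 18.8 / 300000000 = 0.0626667 μs.
Transmission budget = 0.316 − 0.0626667 = 0.253333 μs.
R ≥ L / t_tx = 8000 bits / 2.53333e-07 s = 31.58 Gbps.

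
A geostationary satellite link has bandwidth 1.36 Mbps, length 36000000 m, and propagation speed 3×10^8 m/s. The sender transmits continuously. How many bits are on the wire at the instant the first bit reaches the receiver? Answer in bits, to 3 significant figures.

163000 bits

Propagation delay = 36000000 / 300000000 = 0.12 s.
BDP = R × t_prop = 1360000 × 0.12 = 163200 bits.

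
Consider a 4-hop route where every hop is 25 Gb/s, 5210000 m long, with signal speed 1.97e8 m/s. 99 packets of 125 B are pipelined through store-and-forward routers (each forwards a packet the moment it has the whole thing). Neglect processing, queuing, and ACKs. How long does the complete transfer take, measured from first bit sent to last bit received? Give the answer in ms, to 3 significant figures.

106 ms

Per-hop transmission t_tx = L/R = 1000/25000000000 = 4e-05 ms.
Per-hop propagation t_prop = 5210000/197000000 = 26.4467 ms.
Pipeline fill: first packet needs 4·t_tx to clear all hops; remaining 98 packets each add one t_tx.
Total = (4+99-1)·t_tx + 4·t_prop = 102·4e-05 + 4·26.4467 = 106 ms.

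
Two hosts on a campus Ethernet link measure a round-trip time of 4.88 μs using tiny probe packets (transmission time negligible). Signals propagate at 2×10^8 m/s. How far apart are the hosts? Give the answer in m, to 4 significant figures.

One-way propagation = RTT/2 = 2.44 μs.
d = s × t = 200000000 × 2.44e-06 = 488.0 m.

488.0 m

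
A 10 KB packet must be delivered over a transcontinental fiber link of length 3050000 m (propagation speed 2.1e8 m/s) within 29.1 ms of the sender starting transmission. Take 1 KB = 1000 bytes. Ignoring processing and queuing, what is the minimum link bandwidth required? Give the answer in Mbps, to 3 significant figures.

5.49 Mbps

L = 80000 bits.
Propagation delay = 3050000 / 210000000 = 14.5238 ms.
Transmission budget = 29.1 − 14.5238 = 14.5762 ms.
R ≥ L / t_tx = 80000 bits / 0.0145762 s = 5.49 Mbps.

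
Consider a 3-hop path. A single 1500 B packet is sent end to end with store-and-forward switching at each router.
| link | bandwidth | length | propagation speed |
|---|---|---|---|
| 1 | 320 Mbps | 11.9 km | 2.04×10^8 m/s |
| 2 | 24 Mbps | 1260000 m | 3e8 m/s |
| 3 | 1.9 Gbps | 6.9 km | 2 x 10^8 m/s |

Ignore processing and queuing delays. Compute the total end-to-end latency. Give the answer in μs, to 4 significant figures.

4837 μs

L = 1500 × 8 = 12000 bits.
Transmission delays (L/R per hop): 37.5, 500, 6.31579 μs; sum = 543.816 μs.
Propagation delays (d/s per hop): 58.3333, 4200, 34.5 μs; sum = 4292.83 μs.
End-to-end = 4837 μs.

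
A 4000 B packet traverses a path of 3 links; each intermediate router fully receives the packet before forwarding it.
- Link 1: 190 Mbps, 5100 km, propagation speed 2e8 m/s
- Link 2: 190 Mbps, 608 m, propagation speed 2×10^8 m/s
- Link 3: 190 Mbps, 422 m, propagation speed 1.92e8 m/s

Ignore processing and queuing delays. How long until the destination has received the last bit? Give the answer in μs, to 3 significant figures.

26000 μs

L = 4000 × 8 = 32000 bits.
Transmission delay per hop = L/R = 32000/190000000 = 168.421 μs; 3 hops → 505.263 μs.
Propagation delays (d/s per hop): 25500, 3.04, 2.19792 μs; sum = 25505.2 μs.
End-to-end = 26000 μs.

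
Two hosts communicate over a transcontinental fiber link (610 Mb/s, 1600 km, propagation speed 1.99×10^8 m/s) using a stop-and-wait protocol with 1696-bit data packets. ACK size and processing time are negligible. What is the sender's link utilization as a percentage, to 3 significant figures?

0.0173 %

t_tx = L/R = 1696/610000000 = 2.78033e-06 s.
t_prop = 1600000/199000000 = 0.0080402 s; RTT = 0.0160804 s.
Cycle = t_tx + RTT = 0.0160832 s.
Utilization = t_tx / cycle = 2.78033e-06/0.0160832 = 0.0173 %.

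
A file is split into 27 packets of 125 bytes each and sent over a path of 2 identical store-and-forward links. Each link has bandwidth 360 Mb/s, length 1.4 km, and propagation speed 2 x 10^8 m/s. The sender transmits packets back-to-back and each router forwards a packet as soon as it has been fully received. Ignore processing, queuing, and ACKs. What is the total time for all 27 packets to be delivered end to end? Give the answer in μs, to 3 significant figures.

91.8 μs

Per-hop transmission t_tx = L/R = 1000/360000000 = 2.77778 μs.
Per-hop propagation t_prop = 1400/200000000 = 7 μs.
Pipeline fill: first packet needs 2·t_tx to clear all hops; remaining 26 packets each add one t_tx.
Total = (2+27-1)·t_tx + 2·t_prop = 28·2.77778 + 2·7 = 91.8 μs.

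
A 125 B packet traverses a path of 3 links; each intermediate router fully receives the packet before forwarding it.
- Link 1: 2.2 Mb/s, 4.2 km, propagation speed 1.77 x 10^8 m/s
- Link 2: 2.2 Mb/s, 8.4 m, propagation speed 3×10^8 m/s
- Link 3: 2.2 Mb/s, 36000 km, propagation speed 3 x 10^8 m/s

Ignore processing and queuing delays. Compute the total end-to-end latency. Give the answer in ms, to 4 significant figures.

121.4 ms

L = 125 × 8 = 1000 bits.
Transmission delay per hop = L/R = 1000/2200000 = 0.454545 ms; 3 hops → 1.36364 ms.
Propagation delays (d/s per hop): 0.0237288, 2.8e-05, 120 ms; sum = 120.024 ms.
End-to-end = 121.4 ms.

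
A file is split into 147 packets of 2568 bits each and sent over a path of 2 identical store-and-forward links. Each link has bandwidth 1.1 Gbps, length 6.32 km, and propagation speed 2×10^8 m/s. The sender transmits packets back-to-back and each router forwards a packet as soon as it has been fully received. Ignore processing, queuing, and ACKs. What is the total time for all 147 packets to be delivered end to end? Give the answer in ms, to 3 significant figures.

Per-hop transmission t_tx = L/R = 2568/1100000000 = 0.00233455 ms.
Per-hop propagation t_prop = 6320/200000000 = 0.0316 ms.
Pipeline fill: first packet needs 2·t_tx to clear all hops; remaining 146 packets each add one t_tx.
Total = (2+147-1)·t_tx + 2·t_prop = 148·0.00233455 + 2·0.0316 = 0.409 ms.

0.409 ms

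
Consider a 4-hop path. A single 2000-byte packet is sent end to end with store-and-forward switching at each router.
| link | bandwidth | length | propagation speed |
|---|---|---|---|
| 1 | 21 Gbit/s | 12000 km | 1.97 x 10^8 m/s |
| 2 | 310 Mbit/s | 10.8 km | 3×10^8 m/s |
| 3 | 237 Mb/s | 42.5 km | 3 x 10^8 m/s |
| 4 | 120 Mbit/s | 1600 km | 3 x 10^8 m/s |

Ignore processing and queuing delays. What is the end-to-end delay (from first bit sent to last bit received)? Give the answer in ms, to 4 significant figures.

L = 2000 × 8 = 16000 bits.
Transmission delays (L/R per hop): 0.000761905, 0.0516129, 0.0675105, 0.133333 ms; sum = 0.253219 ms.
Propagation delays (d/s per hop): 60.9137, 0.036, 0.141667, 5.33333 ms; sum = 66.4247 ms.
End-to-end = 66.68 ms.

66.68 ms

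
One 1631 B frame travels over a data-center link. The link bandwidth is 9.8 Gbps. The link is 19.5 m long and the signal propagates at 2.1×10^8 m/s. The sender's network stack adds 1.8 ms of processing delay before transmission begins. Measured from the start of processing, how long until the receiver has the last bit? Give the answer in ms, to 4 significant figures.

1.801 ms

L = 1631 × 8 = 13048 bits.
Transmission delay = L/R = 13048 / 9800000000 = 0.00133143 ms.
Propagation delay = d/s = 19.5 m / 210000000 m/s = 9.28571e-05 ms.
Plus processing delay 1.8 ms = 1.8 ms.
Total = 1.801 ms.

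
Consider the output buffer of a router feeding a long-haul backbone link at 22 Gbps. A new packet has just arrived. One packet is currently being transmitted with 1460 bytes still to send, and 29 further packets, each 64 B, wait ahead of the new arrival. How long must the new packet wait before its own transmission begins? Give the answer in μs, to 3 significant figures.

Each queued packet: L/R = 512/22000000000 = 0.0232727 μs.
29 queued → 0.674909 μs.
Plus remaining 11680 bits of current packet: 0.530909 μs.
Queuing delay = 1.21 μs.

1.21 μs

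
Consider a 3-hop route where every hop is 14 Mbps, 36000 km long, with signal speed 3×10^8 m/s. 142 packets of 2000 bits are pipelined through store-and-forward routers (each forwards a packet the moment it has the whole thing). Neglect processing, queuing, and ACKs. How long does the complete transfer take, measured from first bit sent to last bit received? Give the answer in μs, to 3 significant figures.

Per-hop transmission t_tx = L/R = 2000/14000000 = 142.857 μs.
Per-hop propagation t_prop = 36000000/300000000 = 120000 μs.
Pipeline fill: first packet needs 3·t_tx to clear all hops; remaining 141 packets each add one t_tx.
Total = (3+142-1)·t_tx + 3·t_prop = 144·142.857 + 3·120000 = 381000 μs.

381000 μs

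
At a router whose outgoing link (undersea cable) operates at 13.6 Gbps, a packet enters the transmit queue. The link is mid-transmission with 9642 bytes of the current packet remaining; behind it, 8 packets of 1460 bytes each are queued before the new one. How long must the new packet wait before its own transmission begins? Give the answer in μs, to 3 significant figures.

Each queued packet: L/R = 11680/13600000000 = 0.858824 μs.
8 queued → 6.87059 μs.
Plus remaining 77136 bits of current packet: 5.67176 μs.
Queuing delay = 12.5 μs.

12.5 μs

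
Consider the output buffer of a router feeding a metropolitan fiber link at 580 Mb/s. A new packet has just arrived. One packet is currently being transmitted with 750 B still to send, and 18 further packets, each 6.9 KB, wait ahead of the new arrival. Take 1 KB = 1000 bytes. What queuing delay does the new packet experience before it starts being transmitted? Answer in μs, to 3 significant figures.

Each queued packet: L/R = 55200/580000000 = 95.1724 μs.
18 queued → 1713.1 μs.
Plus remaining 6000 bits of current packet: 10.3448 μs.
Queuing delay = 1720 μs.

1720 μs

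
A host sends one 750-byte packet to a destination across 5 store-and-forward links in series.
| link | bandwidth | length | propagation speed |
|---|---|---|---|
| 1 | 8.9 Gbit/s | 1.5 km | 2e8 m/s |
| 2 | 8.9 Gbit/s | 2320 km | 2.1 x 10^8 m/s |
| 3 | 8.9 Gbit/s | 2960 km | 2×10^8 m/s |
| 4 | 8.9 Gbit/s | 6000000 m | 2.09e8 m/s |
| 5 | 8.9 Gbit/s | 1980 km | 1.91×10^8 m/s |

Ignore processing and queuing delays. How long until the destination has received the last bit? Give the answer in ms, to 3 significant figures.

L = 750 × 8 = 6000 bits.
Transmission delay per hop = L/R = 6000/8900000000 = 0.000674157 ms; 5 hops → 0.00337079 ms.
Propagation delays (d/s per hop): 0.0075, 11.0476, 14.8, 28.7081, 10.3665 ms; sum = 64.9297 ms.
End-to-end = 64.9 ms.

64.9 ms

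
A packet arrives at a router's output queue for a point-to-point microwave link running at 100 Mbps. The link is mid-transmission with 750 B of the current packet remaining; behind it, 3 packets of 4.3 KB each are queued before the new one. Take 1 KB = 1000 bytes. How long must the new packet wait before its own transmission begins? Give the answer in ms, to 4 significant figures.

Each queued packet: L/R = 34400/100000000 = 0.344 ms.
3 queued → 1.032 ms.
Plus remaining 6000 bits of current packet: 0.06 ms.
Queuing delay = 1.092 ms.

1.092 ms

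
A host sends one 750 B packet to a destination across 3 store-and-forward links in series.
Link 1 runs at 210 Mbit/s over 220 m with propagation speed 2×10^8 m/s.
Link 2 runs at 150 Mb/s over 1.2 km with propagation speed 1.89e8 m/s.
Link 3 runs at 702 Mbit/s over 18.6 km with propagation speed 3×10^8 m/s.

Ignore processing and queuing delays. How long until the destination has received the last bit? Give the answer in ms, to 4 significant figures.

L = 750 × 8 = 6000 bits.
Transmission delays (L/R per hop): 0.0285714, 0.04, 0.00854701 ms; sum = 0.0771184 ms.
Propagation delays (d/s per hop): 0.0011, 0.00634921, 0.062 ms; sum = 0.0694492 ms.
End-to-end = 0.1466 ms.

0.1466 ms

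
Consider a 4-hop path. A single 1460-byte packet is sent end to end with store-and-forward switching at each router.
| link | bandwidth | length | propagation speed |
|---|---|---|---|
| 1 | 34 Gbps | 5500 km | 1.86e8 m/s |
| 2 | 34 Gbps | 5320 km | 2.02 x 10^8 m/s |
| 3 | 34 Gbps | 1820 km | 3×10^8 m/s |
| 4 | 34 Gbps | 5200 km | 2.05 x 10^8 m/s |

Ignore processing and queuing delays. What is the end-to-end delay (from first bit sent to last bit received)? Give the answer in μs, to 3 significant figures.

L = 1460 × 8 = 11680 bits.
Transmission delay per hop = L/R = 11680/34000000000 = 0.343529 μs; 4 hops → 1.37412 μs.
Propagation delays (d/s per hop): 29569.9, 26336.6, 6066.67, 25365.9 μs; sum = 87339 μs.
End-to-end = 87300 μs.

87300 μs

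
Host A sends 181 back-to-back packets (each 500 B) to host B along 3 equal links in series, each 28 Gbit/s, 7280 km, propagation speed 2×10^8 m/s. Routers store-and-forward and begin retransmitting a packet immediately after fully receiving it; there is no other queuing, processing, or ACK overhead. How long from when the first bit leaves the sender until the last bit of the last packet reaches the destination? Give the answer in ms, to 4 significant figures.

109.2 ms

Per-hop transmission t_tx = L/R = 4000/28000000000 = 0.000142857 ms.
Per-hop propagation t_prop = 7280000/200000000 = 36.4 ms.
Pipeline fill: first packet needs 3·t_tx to clear all hops; remaining 180 packets each add one t_tx.
Total = (3+181-1)·t_tx + 3·t_prop = 183·0.000142857 + 3·36.4 = 109.2 ms.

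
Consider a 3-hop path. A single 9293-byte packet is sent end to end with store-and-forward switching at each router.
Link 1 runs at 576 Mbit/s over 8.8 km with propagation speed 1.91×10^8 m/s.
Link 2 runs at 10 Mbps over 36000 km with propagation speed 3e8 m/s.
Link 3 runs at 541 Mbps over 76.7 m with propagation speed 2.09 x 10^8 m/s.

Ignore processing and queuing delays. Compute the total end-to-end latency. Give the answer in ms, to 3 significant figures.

128 ms

L = 9293 × 8 = 74344 bits.
Transmission delays (L/R per hop): 0.129069, 7.4344, 0.13742 ms; sum = 7.70089 ms.
Propagation delays (d/s per hop): 0.0460733, 120, 0.000366986 ms; sum = 120.046 ms.
End-to-end = 128 ms.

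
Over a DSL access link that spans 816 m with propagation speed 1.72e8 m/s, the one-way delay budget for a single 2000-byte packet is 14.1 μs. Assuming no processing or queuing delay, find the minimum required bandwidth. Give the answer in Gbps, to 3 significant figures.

1.71 Gbps

L = 16000 bits.
Propagation delay = 816 / 172000000 = 4.74419 μs.
Transmission budget = 14.1 − 4.74419 = 9.35581 μs.
R ≥ L / t_tx = 16000 bits / 9.35581e-06 s = 1.71 Gbps.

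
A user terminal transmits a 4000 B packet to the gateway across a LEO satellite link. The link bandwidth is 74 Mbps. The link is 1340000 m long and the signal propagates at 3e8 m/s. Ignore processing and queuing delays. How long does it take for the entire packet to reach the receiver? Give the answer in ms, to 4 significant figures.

4.899 ms

L = 4000 × 8 = 32000 bits.
Transmission delay = L/R = 32000 / 74000000 = 0.432432 ms.
Propagation delay = d/s = 1340000 m / 300000000 m/s = 4.46667 ms.
Total = 4.899 ms.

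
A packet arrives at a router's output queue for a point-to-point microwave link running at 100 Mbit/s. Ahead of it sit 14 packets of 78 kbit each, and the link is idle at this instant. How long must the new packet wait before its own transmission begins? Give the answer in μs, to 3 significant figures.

10900 μs

Each queued packet: L/R = 78000/100000000 = 780 μs.
14 queued → 10920 μs.
Queuing delay = 10900 μs.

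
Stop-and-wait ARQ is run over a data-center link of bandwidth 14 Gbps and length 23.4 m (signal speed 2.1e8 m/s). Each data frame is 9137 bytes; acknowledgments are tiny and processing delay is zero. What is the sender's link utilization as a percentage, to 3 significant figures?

t_tx = L/R = 73096/14000000000 = 5.22114e-06 s.
t_prop = 23.4/210000000 = 1.11429e-07 s; RTT = 2.22857e-07 s.
Cycle = t_tx + RTT = 5.444e-06 s.
Utilization = t_tx / cycle = 5.22114e-06/5.444e-06 = 95.9 %.

95.9 %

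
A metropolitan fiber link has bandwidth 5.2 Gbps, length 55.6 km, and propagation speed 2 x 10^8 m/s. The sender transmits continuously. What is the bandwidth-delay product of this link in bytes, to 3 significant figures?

Propagation delay = 55600 / 200000000 = 0.000278 s.
BDP = R × t_prop = 5200000000 × 0.000278 = 1445600 bits.
In bytes: 1445600/8 = 181000 bytes.

181000 bytes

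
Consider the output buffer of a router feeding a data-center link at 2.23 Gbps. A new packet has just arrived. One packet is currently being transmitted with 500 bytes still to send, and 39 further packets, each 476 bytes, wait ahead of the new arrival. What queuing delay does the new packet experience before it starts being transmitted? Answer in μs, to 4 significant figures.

Each queued packet: L/R = 3808/2230000000 = 1.70762 μs.
39 queued → 66.5973 μs.
Plus remaining 4000 bits of current packet: 1.79372 μs.
Queuing delay = 68.39 μs.

68.39 μs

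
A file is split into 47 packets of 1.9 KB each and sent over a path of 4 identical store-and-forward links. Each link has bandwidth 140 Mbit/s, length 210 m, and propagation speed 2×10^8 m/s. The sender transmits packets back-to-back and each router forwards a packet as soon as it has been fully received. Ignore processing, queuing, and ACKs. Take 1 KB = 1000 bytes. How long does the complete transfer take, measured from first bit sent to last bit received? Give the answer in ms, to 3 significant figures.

5.43 ms

Per-hop transmission t_tx = L/R = 15200/140000000 = 0.108571 ms.
Per-hop propagation t_prop = 210/200000000 = 0.00105 ms.
Pipeline fill: first packet needs 4·t_tx to clear all hops; remaining 46 packets each add one t_tx.
Total = (4+47-1)·t_tx + 4·t_prop = 50·0.108571 + 4·0.00105 = 5.43 ms.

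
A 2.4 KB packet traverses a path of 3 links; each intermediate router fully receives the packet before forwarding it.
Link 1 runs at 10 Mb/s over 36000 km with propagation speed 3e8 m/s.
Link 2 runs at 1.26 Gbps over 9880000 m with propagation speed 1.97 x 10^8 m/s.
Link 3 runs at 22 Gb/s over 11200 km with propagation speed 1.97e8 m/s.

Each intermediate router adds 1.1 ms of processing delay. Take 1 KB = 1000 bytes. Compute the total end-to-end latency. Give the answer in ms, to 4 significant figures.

L = 19200 bits.
Transmission delays (L/R per hop): 1.92, 0.0152381, 0.000872727 ms; sum = 1.93611 ms.
Propagation delays (d/s per hop): 120, 50.1523, 56.8528 ms; sum = 227.005 ms.
Processing at 2 router(s): 2 × 1.1 ms = 2.2 ms.
End-to-end = 231.1 ms.

231.1 ms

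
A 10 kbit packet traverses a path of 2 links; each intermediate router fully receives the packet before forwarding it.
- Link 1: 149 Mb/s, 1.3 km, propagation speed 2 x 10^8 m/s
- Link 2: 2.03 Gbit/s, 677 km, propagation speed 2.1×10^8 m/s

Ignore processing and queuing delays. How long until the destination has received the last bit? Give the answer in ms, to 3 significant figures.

3.30 ms

L = 10000 bits.
Transmission delays (L/R per hop): 0.0671141, 0.00492611 ms; sum = 0.0720402 ms.
Propagation delays (d/s per hop): 0.0065, 3.22381 ms; sum = 3.23031 ms.
End-to-end = 3.30 ms.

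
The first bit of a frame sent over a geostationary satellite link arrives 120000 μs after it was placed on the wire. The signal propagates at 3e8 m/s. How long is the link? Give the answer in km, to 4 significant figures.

36000 km

d = s × t_prop = 300000000 × 0.12 = 36000 km.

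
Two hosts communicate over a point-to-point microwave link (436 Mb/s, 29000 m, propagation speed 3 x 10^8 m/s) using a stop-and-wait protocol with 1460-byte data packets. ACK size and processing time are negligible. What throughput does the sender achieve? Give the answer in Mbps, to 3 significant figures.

t_tx = L/R = 11680/436000000 = 2.6789e-05 s.
t_prop = 29000/300000000 = 9.66667e-05 s; RTT = 0.000193333 s.
Cycle = t_tx + RTT = 0.000220122 s.
Throughput = L / cycle = 11680 / 0.000220122 = 53.1 Mbps.

53.1 Mbps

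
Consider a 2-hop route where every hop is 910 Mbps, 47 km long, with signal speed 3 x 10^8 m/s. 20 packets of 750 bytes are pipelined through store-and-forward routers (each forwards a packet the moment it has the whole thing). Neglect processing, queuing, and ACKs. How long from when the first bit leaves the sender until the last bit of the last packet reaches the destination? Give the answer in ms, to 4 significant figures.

Per-hop transmission t_tx = L/R = 6000/910000000 = 0.00659341 ms.
Per-hop propagation t_prop = 47000/300000000 = 0.156667 ms.
Pipeline fill: first packet needs 2·t_tx to clear all hops; remaining 19 packets each add one t_tx.
Total = (2+20-1)·t_tx + 2·t_prop = 21·0.00659341 + 2·0.156667 = 0.4518 ms.

0.4518 ms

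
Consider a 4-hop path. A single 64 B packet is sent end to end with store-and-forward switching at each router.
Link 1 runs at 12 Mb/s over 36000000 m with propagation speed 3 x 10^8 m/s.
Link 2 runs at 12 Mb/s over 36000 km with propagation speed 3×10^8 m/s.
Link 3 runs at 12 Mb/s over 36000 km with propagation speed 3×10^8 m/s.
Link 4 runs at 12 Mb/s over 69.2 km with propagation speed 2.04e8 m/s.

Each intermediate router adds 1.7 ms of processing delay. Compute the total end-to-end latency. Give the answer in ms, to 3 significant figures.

366 ms

L = 64 × 8 = 512 bits.
Transmission delay per hop = L/R = 512/12000000 = 0.0426667 ms; 4 hops → 0.170667 ms.
Propagation delays (d/s per hop): 120, 120, 120, 0.339216 ms; sum = 360.339 ms.
Processing at 3 router(s): 3 × 1.7 ms = 5.1 ms.
End-to-end = 366 ms.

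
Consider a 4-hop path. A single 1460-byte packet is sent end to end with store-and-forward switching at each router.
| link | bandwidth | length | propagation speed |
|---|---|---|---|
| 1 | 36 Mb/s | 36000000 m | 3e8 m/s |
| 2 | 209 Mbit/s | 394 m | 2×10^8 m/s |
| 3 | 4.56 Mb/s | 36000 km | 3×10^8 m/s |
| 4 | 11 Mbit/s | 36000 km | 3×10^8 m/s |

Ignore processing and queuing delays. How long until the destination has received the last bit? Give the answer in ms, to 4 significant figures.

L = 1460 × 8 = 11680 bits.
Transmission delays (L/R per hop): 0.324444, 0.0558852, 2.5614, 1.06182 ms; sum = 4.00355 ms.
Propagation delays (d/s per hop): 120, 0.00197, 120, 120 ms; sum = 360.002 ms.
End-to-end = 364.0 ms.

364.0 ms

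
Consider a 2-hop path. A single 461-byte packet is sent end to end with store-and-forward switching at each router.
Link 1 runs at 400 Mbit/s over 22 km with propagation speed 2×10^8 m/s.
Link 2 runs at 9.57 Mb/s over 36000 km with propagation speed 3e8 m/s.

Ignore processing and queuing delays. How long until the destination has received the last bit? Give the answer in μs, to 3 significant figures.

L = 461 × 8 = 3688 bits.
Transmission delays (L/R per hop): 9.22, 385.371 μs; sum = 394.591 μs.
Propagation delays (d/s per hop): 110, 120000 μs; sum = 120110 μs.
End-to-end = 121000 μs.

121000 μs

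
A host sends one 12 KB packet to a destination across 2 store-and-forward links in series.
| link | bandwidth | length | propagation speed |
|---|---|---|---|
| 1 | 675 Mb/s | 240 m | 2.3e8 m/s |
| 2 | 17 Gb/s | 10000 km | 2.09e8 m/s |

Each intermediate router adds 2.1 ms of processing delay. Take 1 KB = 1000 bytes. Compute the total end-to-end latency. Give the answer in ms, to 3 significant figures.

50.1 ms

L = 96000 bits.
Transmission delays (L/R per hop): 0.142222, 0.00564706 ms; sum = 0.147869 ms.
Propagation delays (d/s per hop): 0.00104348, 47.8469 ms; sum = 47.8479 ms.
Processing at 1 router(s): 1 × 2.1 ms = 2.1 ms.
End-to-end = 50.1 ms.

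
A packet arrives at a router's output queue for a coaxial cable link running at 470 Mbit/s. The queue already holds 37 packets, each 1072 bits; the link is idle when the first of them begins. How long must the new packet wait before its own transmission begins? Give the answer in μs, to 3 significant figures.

84.4 μs

Each queued packet: L/R = 1072/470000000 = 2.28085 μs.
37 queued → 84.3915 μs.
Queuing delay = 84.4 μs.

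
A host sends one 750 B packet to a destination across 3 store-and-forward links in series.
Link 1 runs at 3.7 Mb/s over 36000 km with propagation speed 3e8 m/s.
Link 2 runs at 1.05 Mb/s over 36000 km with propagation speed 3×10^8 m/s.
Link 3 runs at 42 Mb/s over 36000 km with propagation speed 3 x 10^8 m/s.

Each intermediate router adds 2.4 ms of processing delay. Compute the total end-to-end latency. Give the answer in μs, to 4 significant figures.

L = 750 × 8 = 6000 bits.
Transmission delays (L/R per hop): 1621.62, 5714.29, 142.857 μs; sum = 7478.76 μs.
Propagation delays (d/s per hop): 120000, 120000, 120000 μs; sum = 360000 μs.
Processing at 2 router(s): 2 × 2.4 ms = 4800 μs.
End-to-end = 372300 μs.

372300 μs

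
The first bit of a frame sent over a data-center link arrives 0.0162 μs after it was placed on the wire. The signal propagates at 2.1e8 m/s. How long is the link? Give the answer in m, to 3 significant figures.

3.40 m

d = s × t_prop = 210000000 × 1.62e-08 = 3.40 m.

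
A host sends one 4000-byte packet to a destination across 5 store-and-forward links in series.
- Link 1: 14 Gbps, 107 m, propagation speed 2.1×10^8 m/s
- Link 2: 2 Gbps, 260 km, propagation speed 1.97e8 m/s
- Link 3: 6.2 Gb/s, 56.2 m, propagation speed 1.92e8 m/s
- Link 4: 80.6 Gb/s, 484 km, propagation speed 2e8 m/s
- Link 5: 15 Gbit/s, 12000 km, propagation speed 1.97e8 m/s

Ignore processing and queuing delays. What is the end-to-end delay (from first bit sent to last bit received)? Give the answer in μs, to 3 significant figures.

L = 4000 × 8 = 32000 bits.
Transmission delays (L/R per hop): 2.28571, 16, 5.16129, 0.397022, 2.13333 μs; sum = 25.9774 μs.
Propagation delays (d/s per hop): 0.509524, 1319.8, 0.292708, 2420, 60913.7 μs; sum = 64654.3 μs.
End-to-end = 64700 μs.

64700 μs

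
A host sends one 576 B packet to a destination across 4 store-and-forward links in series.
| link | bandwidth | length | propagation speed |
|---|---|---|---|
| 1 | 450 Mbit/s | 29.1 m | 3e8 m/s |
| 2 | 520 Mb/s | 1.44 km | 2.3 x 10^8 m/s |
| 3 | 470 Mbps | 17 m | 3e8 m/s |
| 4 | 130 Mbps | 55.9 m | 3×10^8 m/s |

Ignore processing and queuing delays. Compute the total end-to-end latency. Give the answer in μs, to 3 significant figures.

71.0 μs

L = 576 × 8 = 4608 bits.
Transmission delays (L/R per hop): 10.24, 8.86154, 9.80426, 35.4462 μs; sum = 64.3519 μs.
Propagation delays (d/s per hop): 0.097, 6.26087, 0.0566667, 0.186333 μs; sum = 6.60087 μs.
End-to-end = 71.0 μs.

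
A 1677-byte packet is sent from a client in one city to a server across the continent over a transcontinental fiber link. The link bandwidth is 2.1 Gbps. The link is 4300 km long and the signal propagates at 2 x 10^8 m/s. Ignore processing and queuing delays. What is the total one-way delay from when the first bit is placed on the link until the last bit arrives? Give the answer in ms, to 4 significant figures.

21.51 ms

L = 1677 × 8 = 13416 bits.
Transmission delay = L/R = 13416 / 2100000000 = 0.00638857 ms.
Propagation delay = d/s = 4300000 m / 200000000 m/s = 21.5 ms.
Total = 21.51 ms.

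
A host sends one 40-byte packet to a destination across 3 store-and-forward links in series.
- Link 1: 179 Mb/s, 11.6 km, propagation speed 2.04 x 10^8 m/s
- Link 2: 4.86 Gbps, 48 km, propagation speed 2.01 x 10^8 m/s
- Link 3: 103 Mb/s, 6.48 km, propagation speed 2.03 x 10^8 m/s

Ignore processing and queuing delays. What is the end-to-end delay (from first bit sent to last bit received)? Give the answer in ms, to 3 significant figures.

L = 40 × 8 = 320 bits.
Transmission delays (L/R per hop): 0.00178771, 6.58436e-05, 0.0031068 ms; sum = 0.00496035 ms.
Propagation delays (d/s per hop): 0.0568627, 0.238806, 0.0319212 ms; sum = 0.32759 ms.
End-to-end = 0.333 ms.

0.333 ms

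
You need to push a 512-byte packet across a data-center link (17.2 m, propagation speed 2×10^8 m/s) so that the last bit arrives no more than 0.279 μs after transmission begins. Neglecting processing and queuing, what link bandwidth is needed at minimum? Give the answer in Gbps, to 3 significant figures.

L = 4096 bits.
Propagation delay = 17.2 / 200000000 = 0.086 μs.
Transmission budget = 0.279 − 0.086 = 0.193 μs.
R ≥ L / t_tx = 4096 bits / 1.93e-07 s = 21.2 Gbps.

21.2 Gbps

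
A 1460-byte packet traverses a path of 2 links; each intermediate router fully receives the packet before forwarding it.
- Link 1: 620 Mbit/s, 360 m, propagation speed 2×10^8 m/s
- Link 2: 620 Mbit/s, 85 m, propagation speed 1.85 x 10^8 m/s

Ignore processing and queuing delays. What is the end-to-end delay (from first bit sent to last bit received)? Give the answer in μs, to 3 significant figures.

L = 1460 × 8 = 11680 bits.
Transmission delay per hop = L/R = 11680/620000000 = 18.8387 μs; 2 hops → 37.6774 μs.
Propagation delays (d/s per hop): 1.8, 0.459459 μs; sum = 2.25946 μs.
End-to-end = 39.9 μs.

39.9 μs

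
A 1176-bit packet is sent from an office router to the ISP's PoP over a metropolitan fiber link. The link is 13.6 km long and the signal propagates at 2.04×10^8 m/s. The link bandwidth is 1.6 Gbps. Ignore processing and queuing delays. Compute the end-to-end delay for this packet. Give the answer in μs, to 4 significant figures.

Transmission delay = L/R = 1176 / 1600000000 = 0.735 μs.
Propagation delay = d/s = 13600 m / 204000000 m/s = 66.6667 μs.
Total = 67.40 μs.

67.40 μs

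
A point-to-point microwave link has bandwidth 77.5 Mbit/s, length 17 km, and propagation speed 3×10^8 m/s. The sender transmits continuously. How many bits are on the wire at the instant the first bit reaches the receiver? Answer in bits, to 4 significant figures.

4392 bits

Propagation delay = 17000 / 300000000 = 5.66667e-05 s.
BDP = R × t_prop = 77500000 × 5.66667e-05 = 4391.67 bits.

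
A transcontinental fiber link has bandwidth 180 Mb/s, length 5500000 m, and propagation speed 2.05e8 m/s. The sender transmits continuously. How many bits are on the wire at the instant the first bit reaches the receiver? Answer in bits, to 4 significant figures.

4829000 bits

Propagation delay = 5500000 / 2.05e+08 = 0.0268293 s.
BDP = R × t_prop = 180000000 × 0.0268293 = 4829270 bits.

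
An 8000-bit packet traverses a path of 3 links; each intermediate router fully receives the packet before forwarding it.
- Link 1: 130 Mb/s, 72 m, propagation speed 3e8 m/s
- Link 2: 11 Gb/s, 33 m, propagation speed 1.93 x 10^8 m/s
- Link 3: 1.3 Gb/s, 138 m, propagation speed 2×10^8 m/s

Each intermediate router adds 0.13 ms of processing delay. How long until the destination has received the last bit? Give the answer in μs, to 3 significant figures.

330 μs

Transmission delays (L/R per hop): 61.5385, 0.727273, 6.15385 μs; sum = 68.4196 μs.
Propagation delays (d/s per hop): 0.24, 0.170984, 0.69 μs; sum = 1.10098 μs.
Processing at 2 router(s): 2 × 0.13 ms = 260 μs.
End-to-end = 330 μs.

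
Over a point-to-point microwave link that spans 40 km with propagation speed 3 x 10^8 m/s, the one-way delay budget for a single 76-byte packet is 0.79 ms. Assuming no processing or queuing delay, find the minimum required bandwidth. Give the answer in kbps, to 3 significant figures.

L = 608 bits.
Propagation delay = 40000 / 300000000 = 0.133333 ms.
Transmission budget = 0.79 − 0.133333 = 0.656667 ms.
R ≥ L / t_tx = 608 bits / 0.000656667 s = 926 kbps.

926 kbps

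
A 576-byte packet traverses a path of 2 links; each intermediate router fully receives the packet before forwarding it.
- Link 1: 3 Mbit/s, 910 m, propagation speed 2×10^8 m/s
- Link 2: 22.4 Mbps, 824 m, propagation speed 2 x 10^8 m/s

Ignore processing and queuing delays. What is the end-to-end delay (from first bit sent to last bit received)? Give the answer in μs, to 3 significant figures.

1750 μs

L = 576 × 8 = 4608 bits.
Transmission delays (L/R per hop): 1536, 205.714 μs; sum = 1741.71 μs.
Propagation delays (d/s per hop): 4.55, 4.12 μs; sum = 8.67 μs.
End-to-end = 1750 μs.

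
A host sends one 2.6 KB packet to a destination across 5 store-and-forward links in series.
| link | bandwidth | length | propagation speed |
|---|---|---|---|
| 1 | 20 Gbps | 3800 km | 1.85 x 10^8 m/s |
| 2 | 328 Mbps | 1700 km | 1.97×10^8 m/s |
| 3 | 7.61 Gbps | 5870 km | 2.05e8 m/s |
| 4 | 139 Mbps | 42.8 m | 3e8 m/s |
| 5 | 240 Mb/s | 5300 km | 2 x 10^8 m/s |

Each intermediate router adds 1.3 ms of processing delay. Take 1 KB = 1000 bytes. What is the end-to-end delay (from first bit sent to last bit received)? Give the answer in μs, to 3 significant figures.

L = 20800 bits.
Transmission delays (L/R per hop): 1.04, 63.4146, 2.73325, 149.64, 86.6667 μs; sum = 303.495 μs.
Propagation delays (d/s per hop): 20540.5, 8629.44, 28634.1, 0.142667, 26500 μs; sum = 84304.3 μs.
Processing at 4 router(s): 4 × 1.3 ms = 5200 μs.
End-to-end = 89800 μs.

89800 μs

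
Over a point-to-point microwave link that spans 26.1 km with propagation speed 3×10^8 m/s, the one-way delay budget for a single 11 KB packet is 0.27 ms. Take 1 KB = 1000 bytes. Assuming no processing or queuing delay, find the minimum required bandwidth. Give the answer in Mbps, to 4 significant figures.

L = 88000 bits.
Propagation delay = 26100 / 300000000 = 0.087 ms.
Transmission budget = 0.27 − 0.087 = 0.183 ms.
R ≥ L / t_tx = 88000 bits / 0.000183 s = 480.9 Mbps.

480.9 Mbps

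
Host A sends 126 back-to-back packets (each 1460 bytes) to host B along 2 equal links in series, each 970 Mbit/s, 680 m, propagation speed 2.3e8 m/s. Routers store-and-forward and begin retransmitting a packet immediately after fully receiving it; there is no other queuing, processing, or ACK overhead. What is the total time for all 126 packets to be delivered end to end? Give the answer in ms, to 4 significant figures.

1.535 ms

Per-hop transmission t_tx = L/R = 11680/970000000 = 0.0120412 ms.
Per-hop propagation t_prop = 680/2.3e+08 = 0.00295652 ms.
Pipeline fill: first packet needs 2·t_tx to clear all hops; remaining 125 packets each add one t_tx.
Total = (2+126-1)·t_tx + 2·t_prop = 127·0.0120412 + 2·0.00295652 = 1.535 ms.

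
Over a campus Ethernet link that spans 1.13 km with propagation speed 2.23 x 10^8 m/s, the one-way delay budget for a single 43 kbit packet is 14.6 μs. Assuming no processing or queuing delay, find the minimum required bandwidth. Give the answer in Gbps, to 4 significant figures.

4.511 Gbps

Propagation delay = 1130 / 223000000 = 5.06726 μs.
Transmission budget = 14.6 − 5.06726 = 9.53274 μs.
R ≥ L / t_tx = 43000 bits / 9.53274e-06 s = 4.511 Gbps.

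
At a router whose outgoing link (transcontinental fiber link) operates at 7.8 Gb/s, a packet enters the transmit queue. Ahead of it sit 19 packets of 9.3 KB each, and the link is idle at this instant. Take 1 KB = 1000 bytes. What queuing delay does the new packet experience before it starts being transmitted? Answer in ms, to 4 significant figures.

0.1812 ms

Each queued packet: L/R = 74400/7800000000 = 0.00953846 ms.
19 queued → 0.181231 ms.
Queuing delay = 0.1812 ms.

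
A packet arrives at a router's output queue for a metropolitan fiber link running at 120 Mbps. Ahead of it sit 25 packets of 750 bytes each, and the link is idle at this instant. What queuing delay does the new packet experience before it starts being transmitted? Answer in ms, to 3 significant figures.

1.25 ms

Each queued packet: L/R = 6000/120000000 = 0.05 ms.
25 queued → 1.25 ms.
Queuing delay = 1.25 ms.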